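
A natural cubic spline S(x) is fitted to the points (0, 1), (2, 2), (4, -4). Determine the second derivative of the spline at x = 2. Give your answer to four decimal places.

-2.6250

Let M_i = S''(x_i). Step sizes h_i = 2, 2; slopes of the chords Δ_i = (y_(i+1) - y_i)/h_i = 1/2, -3.
  2·M_0 + 8·M_1 + 2·M_2 = 6(Δ_1 - Δ_0) = -21
Natural end conditions: M_0 = M_2 = 0.
Hence M_0 = 0, M_1 = -21/8, M_2 = 0.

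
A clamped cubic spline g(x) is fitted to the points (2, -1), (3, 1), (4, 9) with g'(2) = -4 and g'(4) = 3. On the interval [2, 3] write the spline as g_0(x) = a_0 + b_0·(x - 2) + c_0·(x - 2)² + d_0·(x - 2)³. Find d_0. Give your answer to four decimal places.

-0.2500

Write m_i for g''(x_i). With h_i = 1, 1 and divided differences Δ_i = 2, 8, the continuity of g' gives the tridiagonal system
  1·m_0 + 4·m_1 + 1·m_2 = 6(Δ_1 - Δ_0) = 36
Clamped end conditions give two more equations: 2h_0·m_0 + h_0·m_1 = 6(Δ_0 - g'(2)) = 36 and h_1·m_1 + 2h_1·m_2 = 6(g'(4) - Δ_1) = -30.
Forward elimination and back-substitution give m_0 = 25/2, m_1 = 11, m_2 = -41/2.
On [2, 3], with g_0(x) = a_0 + b_0·(x - 2) + c_0·(x - 2)² + d_0·(x - 2)³: c_0 = m_0/2 = 25/4, d_0 = (m_1 - m_0)/(6h_0) = -1/4, b_0 = Δ_0 - h_0(2m_0 + m_1)/6 = -4.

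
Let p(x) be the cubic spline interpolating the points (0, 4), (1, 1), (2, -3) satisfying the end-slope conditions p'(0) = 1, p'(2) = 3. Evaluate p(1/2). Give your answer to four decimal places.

3.4063

Put m_i = p'' at the i-th knot. Here h = (1, 1) and Δ = (-3, -4), so the interior equations h_(i-1)·m_(i-1) + 2(h_(i-1)+h_i)·m_i + h_i·m_(i+1) = 6(Δ_i − Δ_(i-1)) read
  1·m_0 + 4·m_1 + 1·m_2 = 6(Δ_1 - Δ_0) = -6
Clamped end conditions give two more equations: 2h_0·m_0 + h_0·m_1 = 6(Δ_0 - p'(0)) = -24 and h_1·m_1 + 2h_1·m_2 = 6(p'(2) - Δ_1) = 42.
Solving the tridiagonal system: m_0 = -19/2, m_1 = -5, m_2 = 47/2.
On [0, 1], p(x) = 4 + 1·x - 19/4·x² + 3/4·x³.
With x = 1/2: p(1/2) = 109/32.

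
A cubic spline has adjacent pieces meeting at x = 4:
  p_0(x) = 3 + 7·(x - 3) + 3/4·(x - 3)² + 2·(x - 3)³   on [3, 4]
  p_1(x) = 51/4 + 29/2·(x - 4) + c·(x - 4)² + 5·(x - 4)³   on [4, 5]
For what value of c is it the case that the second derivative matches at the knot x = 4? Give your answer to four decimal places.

6.7500

p_0''(x) = 3/2 + 12·(x - 3), so p_0''(4) = 27/2. On the right, p_1''(4) = 2c, so c = 27/4.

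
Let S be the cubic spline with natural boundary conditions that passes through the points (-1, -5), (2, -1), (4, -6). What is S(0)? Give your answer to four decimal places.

With M_i denoting the second derivative at x_i, h_i = 3, 2, and Δ_i = (y_(i+1) − y_i)/h_i = 4/3, -5/2:
  3·M_0 + 10·M_1 + 2·M_2 = 6(Δ_1 - Δ_0) = -23
Natural end conditions: M_0 = M_2 = 0.
Hence M_0 = 0, M_1 = -23/10, M_2 = 0.
On [-1, 2], S(x) = -5 + 149/60·(x + 1) + 0·(x + 1)² - 23/180·(x + 1)³.
With (x + 1) = 1: S(0) = -119/45.

-2.6444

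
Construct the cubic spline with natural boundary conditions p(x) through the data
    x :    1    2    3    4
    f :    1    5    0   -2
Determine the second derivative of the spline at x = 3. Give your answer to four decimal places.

8.4000

Write m_i for p''(x_i). With h_i = 1, 1, 1 and divided differences Δ_i = 4, -5, -2, the continuity of p' gives the tridiagonal system
  1·m_0 + 4·m_1 + 1·m_2 = 6(Δ_1 - Δ_0) = -54
  1·m_1 + 4·m_2 + 1·m_3 = 6(Δ_2 - Δ_1) = 18
Natural end conditions: m_0 = m_3 = 0.
Hence m_0 = 0, m_1 = -78/5, m_2 = 42/5, m_3 = 0.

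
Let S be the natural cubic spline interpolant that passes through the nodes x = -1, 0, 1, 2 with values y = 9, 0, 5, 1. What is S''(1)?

-20

With M_i denoting the second derivative at x_i, h_i = 1, 1, 1, and Δ_i = (y_(i+1) − y_i)/h_i = -9, 5, -4:
  1·M_0 + 4·M_1 + 1·M_2 = 6(Δ_1 - Δ_0) = 84
  1·M_1 + 4·M_2 + 1·M_3 = 6(Δ_2 - Δ_1) = -54
Natural end conditions: M_0 = M_3 = 0.
Forward elimination and back-substitution give M_0 = 0, M_1 = 26, M_2 = -20, M_3 = 0.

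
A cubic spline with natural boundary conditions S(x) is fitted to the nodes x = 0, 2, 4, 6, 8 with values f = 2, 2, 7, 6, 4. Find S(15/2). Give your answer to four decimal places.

Put σ_i = S'' at the i-th knot. Here h = (2, 2, 2, 2) and Δ = (0, 5/2, -1/2, -1), so the interior equations h_(i-1)·σ_(i-1) + 2(h_(i-1)+h_i)·σ_i + h_i·σ_(i+1) = 6(Δ_i − Δ_(i-1)) read
  2·σ_0 + 8·σ_1 + 2·σ_2 = 6(Δ_1 - Δ_0) = 15
  2·σ_1 + 8·σ_2 + 2·σ_3 = 6(Δ_2 - Δ_1) = -18
  2·σ_2 + 8·σ_3 + 2·σ_4 = 6(Δ_3 - Δ_2) = -3
Natural end conditions: σ_0 = σ_4 = 0.
Solving the tridiagonal system: σ_0 = 0, σ_1 = 21/8, σ_2 = -3, σ_3 = 3/8, σ_4 = 0.
On [6, 8], S(x) = 6 - 5/4·(x - 6) + 3/16·(x - 6)² - 1/32·(x - 6)³.
With (x - 6) = 3/2: S(15/2) = 1137/256.

4.4414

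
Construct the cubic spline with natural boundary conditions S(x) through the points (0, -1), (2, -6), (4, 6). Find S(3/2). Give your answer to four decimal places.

-6.1445

Put σ_i = S'' at the i-th knot. Here h = (2, 2) and Δ = (-5/2, 6), so the interior equations h_(i-1)·σ_(i-1) + 2(h_(i-1)+h_i)·σ_i + h_i·σ_(i+1) = 6(Δ_i − Δ_(i-1)) read
  2·σ_0 + 8·σ_1 + 2·σ_2 = 6(Δ_1 - Δ_0) = 51
Natural end conditions: σ_0 = σ_2 = 0.
Hence σ_0 = 0, σ_1 = 51/8, σ_2 = 0.
On [0, 2], S(x) = -1 - 37/8·x + 0·x² + 17/32·x³.
With x = 3/2: S(3/2) = -1573/256.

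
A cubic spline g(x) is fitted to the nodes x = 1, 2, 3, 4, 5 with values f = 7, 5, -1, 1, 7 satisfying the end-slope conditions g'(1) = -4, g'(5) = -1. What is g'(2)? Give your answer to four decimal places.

-4.0536

With σ_i denoting the second derivative at x_i, h_i = 1, 1, 1, 1, and Δ_i = (y_(i+1) − y_i)/h_i = -2, -6, 2, 6:
  1·σ_0 + 4·σ_1 + 1·σ_2 = 6(Δ_1 - Δ_0) = -24
  1·σ_1 + 4·σ_2 + 1·σ_3 = 6(Δ_2 - Δ_1) = 48
  1·σ_2 + 4·σ_3 + 1·σ_4 = 6(Δ_3 - Δ_2) = 24
Clamped end conditions give two more equations: 2h_0·σ_0 + h_0·σ_1 = 6(Δ_0 - g'(1)) = 12 and h_3·σ_3 + 2h_3·σ_4 = 6(g'(5) - Δ_3) = -42.
Solving: σ_0 = 339/28, σ_1 = -171/14, σ_2 = 51/4, σ_3 = 129/14, σ_4 = -717/28.
On [2, 3], g'(x) = b_1 + 2c_1·(x - 2) + 3d_1·(x - 2)² with b_1 = Δ_1 - h_1(2σ_1 + σ_2)/6 = -227/56, c_1 = σ_1/2 = -171/28, d_1 = (σ_2 - σ_1)/(6h_1) = 233/56. So g'(2) = -227/56.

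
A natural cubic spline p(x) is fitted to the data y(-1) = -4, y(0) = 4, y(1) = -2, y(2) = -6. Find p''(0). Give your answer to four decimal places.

With m_i denoting the second derivative at x_i, h_i = 1, 1, 1, and Δ_i = (y_(i+1) − y_i)/h_i = 8, -6, -4:
  1·m_0 + 4·m_1 + 1·m_2 = 6(Δ_1 - Δ_0) = -84
  1·m_1 + 4·m_2 + 1·m_3 = 6(Δ_2 - Δ_1) = 12
Natural end conditions: m_0 = m_3 = 0.
Hence m_0 = 0, m_1 = -116/5, m_2 = 44/5, m_3 = 0.

-23.2000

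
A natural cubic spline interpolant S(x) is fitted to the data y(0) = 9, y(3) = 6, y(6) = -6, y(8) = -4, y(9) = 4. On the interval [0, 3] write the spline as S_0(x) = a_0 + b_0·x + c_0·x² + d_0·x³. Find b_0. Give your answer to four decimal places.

Put M_i = S'' at the i-th knot. Here h = (3, 3, 2, 1) and Δ = (-1, -4, 1, 8), so the interior equations h_(i-1)·M_(i-1) + 2(h_(i-1)+h_i)·M_i + h_i·M_(i+1) = 6(Δ_i − Δ_(i-1)) read
  3·M_0 + 12·M_1 + 3·M_2 = 6(Δ_1 - Δ_0) = -18
  3·M_1 + 10·M_2 + 2·M_3 = 6(Δ_2 - Δ_1) = 30
  2·M_2 + 6·M_3 + 1·M_4 = 6(Δ_3 - Δ_2) = 42
Natural end conditions: M_0 = M_4 = 0.
Hence M_0 = 0, M_1 = -216/103, M_2 = 246/103, M_3 = 639/103, M_4 = 0.
On [0, 3], with S_0(x) = a_0 + b_0·x + c_0·x² + d_0·x³: c_0 = M_0/2 = 0, d_0 = (M_1 - M_0)/(6h_0) = -12/103, b_0 = Δ_0 - h_0(2M_0 + M_1)/6 = 5/103.

0.0485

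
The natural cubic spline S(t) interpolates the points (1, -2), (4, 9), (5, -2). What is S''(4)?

Let σ_i = S''(x_i). Step sizes h_i = 3, 1; slopes of the chords Δ_i = (y_(i+1) - y_i)/h_i = 11/3, -11.
  3·σ_0 + 8·σ_1 + 1·σ_2 = 6(Δ_1 - Δ_0) = -88
Natural end conditions: σ_0 = σ_2 = 0.
Solving the tridiagonal system: σ_0 = 0, σ_1 = -11, σ_2 = 0.

-11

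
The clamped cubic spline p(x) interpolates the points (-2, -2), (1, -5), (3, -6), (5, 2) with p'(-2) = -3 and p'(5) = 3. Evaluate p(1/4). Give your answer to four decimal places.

-4.4913

Let M_i = p''(x_i). Step sizes h_i = 3, 2, 2; slopes of the chords Δ_i = (y_(i+1) - y_i)/h_i = -1, -1/2, 4.
  3·M_0 + 10·M_1 + 2·M_2 = 6(Δ_1 - Δ_0) = 3
  2·M_1 + 8·M_2 + 2·M_3 = 6(Δ_2 - Δ_1) = 27
Clamped end conditions give two more equations: 2h_0·M_0 + h_0·M_1 = 6(Δ_0 - p'(-2)) = 12 and h_2·M_2 + 2h_2·M_3 = 6(p'(5) - Δ_2) = -6.
Solving: M_0 = 101/37, M_1 = -54/37, M_2 = 174/37, M_3 = -285/74.
On [-2, 1], p(x) = -2 - 3·(x + 2) + 101/74·(x + 2)² - 155/666·(x + 2)³.
With (x + 2) = 9/4: p(1/4) = -21271/4736.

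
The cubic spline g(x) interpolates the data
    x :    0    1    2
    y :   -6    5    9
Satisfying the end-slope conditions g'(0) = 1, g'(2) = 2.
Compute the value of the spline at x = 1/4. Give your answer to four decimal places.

-4.6328

Write m_i for g''(x_i). With h_i = 1, 1 and divided differences Δ_i = 11, 4, the continuity of g' gives the tridiagonal system
  1·m_0 + 4·m_1 + 1·m_2 = 6(Δ_1 - Δ_0) = -42
Clamped end conditions give two more equations: 2h_0·m_0 + h_0·m_1 = 6(Δ_0 - g'(0)) = 60 and h_1·m_1 + 2h_1·m_2 = 6(g'(2) - Δ_1) = -12.
Forward elimination and back-substitution give m_0 = 41, m_1 = -22, m_2 = 5.
On [0, 1], g(x) = -6 + 1·x + 41/2·x² - 21/2·x³.
With x = 1/4: g(1/4) = -593/128.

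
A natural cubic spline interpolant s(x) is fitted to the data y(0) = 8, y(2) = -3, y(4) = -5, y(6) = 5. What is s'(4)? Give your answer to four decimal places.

Let m_i = s''(x_i). Step sizes h_i = 2, 2, 2; slopes of the chords Δ_i = (y_(i+1) - y_i)/h_i = -11/2, -1, 5.
  2·m_0 + 8·m_1 + 2·m_2 = 6(Δ_1 - Δ_0) = 27
  2·m_1 + 8·m_2 + 2·m_3 = 6(Δ_2 - Δ_1) = 36
Natural end conditions: m_0 = m_3 = 0.
Hence m_0 = 0, m_1 = 12/5, m_2 = 39/10, m_3 = 0.
On [4, 6], s'(x) = b_2 + 2c_2·(x - 4) + 3d_2·(x - 4)² with b_2 = Δ_2 - h_2(2m_2 + m_3)/6 = 12/5, c_2 = m_2/2 = 39/20, d_2 = (m_3 - m_2)/(6h_2) = -13/40. So s'(4) = 12/5.

2.4000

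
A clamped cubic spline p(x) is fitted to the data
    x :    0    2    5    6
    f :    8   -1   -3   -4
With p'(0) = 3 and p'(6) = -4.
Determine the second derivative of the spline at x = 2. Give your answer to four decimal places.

Let σ_i = p''(x_i). Step sizes h_i = 2, 3, 1; slopes of the chords Δ_i = (y_(i+1) - y_i)/h_i = -9/2, -2/3, -1.
  2·σ_0 + 10·σ_1 + 3·σ_2 = 6(Δ_1 - Δ_0) = 23
  3·σ_1 + 8·σ_2 + 1·σ_3 = 6(Δ_2 - Δ_1) = -2
Clamped end conditions give two more equations: 2h_0·σ_0 + h_0·σ_1 = 6(Δ_0 - p'(0)) = -45 and h_2·σ_2 + 2h_2·σ_3 = 6(p'(6) - Δ_2) = -18.
Hence σ_0 = -1091/78, σ_1 = 427/78, σ_2 = -49/39, σ_3 = -653/78.

5.4744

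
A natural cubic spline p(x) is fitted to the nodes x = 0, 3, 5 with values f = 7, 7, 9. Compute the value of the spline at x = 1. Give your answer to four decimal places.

Write σ_i for p''(x_i). With h_i = 3, 2 and divided differences Δ_i = 0, 1, the continuity of p' gives the tridiagonal system
  3·σ_0 + 10·σ_1 + 2·σ_2 = 6(Δ_1 - Δ_0) = 6
Natural end conditions: σ_0 = σ_2 = 0.
Solving: σ_0 = 0, σ_1 = 3/5, σ_2 = 0.
On [0, 3], p(x) = 7 - 3/10·x + 0·x² + 1/30·x³.
With x = 1: p(1) = 101/15.

6.7333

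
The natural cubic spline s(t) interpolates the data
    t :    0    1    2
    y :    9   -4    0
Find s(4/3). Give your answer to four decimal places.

Write M_i for s''(x_i). With h_i = 1, 1 and divided differences Δ_i = -13, 4, the continuity of s' gives the tridiagonal system
  1·M_0 + 4·M_1 + 1·M_2 = 6(Δ_1 - Δ_0) = 102
Natural end conditions: M_0 = M_2 = 0.
Hence M_0 = 0, M_1 = 51/2, M_2 = 0.
On [1, 2], s(t) = -4 - 9/2·(t - 1) + 51/4·(t - 1)² - 17/4·(t - 1)³.
With (t - 1) = 1/3: s(4/3) = -229/54.

-4.2407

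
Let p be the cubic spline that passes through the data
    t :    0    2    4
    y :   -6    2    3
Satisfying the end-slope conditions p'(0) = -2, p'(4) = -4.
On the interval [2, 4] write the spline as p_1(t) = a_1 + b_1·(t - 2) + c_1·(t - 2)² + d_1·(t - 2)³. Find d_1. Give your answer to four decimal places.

-0.0313

Write M_i for p''(x_i). With h_i = 2, 2 and divided differences Δ_i = 4, 1/2, the continuity of p' gives the tridiagonal system
  2·M_0 + 8·M_1 + 2·M_2 = 6(Δ_1 - Δ_0) = -21
Clamped end conditions give two more equations: 2h_0·M_0 + h_0·M_1 = 6(Δ_0 - p'(0)) = 36 and h_1·M_1 + 2h_1·M_2 = 6(p'(4) - Δ_1) = -27.
Hence M_0 = 89/8, M_1 = -17/4, M_2 = -37/8.
On [2, 4], with p_1(t) = a_1 + b_1·(t - 2) + c_1·(t - 2)² + d_1·(t - 2)³: c_1 = M_1/2 = -17/8, d_1 = (M_2 - M_1)/(6h_1) = -1/32, b_1 = Δ_1 - h_1(2M_1 + M_2)/6 = 39/8.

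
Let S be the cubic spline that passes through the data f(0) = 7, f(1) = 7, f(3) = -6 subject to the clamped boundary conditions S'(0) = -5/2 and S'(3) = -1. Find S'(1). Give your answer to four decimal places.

With M_i denoting the second derivative at x_i, h_i = 1, 2, and Δ_i = (y_(i+1) − y_i)/h_i = 0, -13/2:
  1·M_0 + 6·M_1 + 2·M_2 = 6(Δ_1 - Δ_0) = -39
Clamped end conditions give two more equations: 2h_0·M_0 + h_0·M_1 = 6(Δ_0 - S'(0)) = 15 and h_1·M_1 + 2h_1·M_2 = 6(S'(3) - Δ_1) = 33.
Solving: M_0 = 29/2, M_1 = -14, M_2 = 61/4.
On [1, 3], S'(x) = b_1 + 2c_1·(x - 1) + 3d_1·(x - 1)² with b_1 = Δ_1 - h_1(2M_1 + M_2)/6 = -9/4, c_1 = M_1/2 = -7, d_1 = (M_2 - M_1)/(6h_1) = 39/16. So S'(1) = -9/4.

-2.2500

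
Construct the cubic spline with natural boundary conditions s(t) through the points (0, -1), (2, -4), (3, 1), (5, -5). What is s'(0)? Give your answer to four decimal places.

-4.1857

Put m_i = s'' at the i-th knot. Here h = (2, 1, 2) and Δ = (-3/2, 5, -3), so the interior equations h_(i-1)·m_(i-1) + 2(h_(i-1)+h_i)·m_i + h_i·m_(i+1) = 6(Δ_i − Δ_(i-1)) read
  2·m_0 + 6·m_1 + 1·m_2 = 6(Δ_1 - Δ_0) = 39
  1·m_1 + 6·m_2 + 2·m_3 = 6(Δ_2 - Δ_1) = -48
Natural end conditions: m_0 = m_3 = 0.
Solving: m_0 = 0, m_1 = 282/35, m_2 = -327/35, m_3 = 0.
On [0, 2], s'(t) = b_0 + 2c_0·t + 3d_0·t² with b_0 = Δ_0 - h_0(2m_0 + m_1)/6 = -293/70, c_0 = m_0/2 = 0, d_0 = (m_1 - m_0)/(6h_0) = 47/70. So s'(0) = -293/70.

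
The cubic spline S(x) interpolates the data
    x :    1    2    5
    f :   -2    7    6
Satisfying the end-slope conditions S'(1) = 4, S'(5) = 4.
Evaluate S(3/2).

2

Write M_i for S''(x_i). With h_i = 1, 3 and divided differences Δ_i = 9, -1/3, the continuity of S' gives the tridiagonal system
  1·M_0 + 8·M_1 + 3·M_2 = 6(Δ_1 - Δ_0) = -56
Clamped end conditions give two more equations: 2h_0·M_0 + h_0·M_1 = 6(Δ_0 - S'(1)) = 30 and h_1·M_1 + 2h_1·M_2 = 6(S'(5) - Δ_1) = 26.
Forward elimination and back-substitution give M_0 = 22, M_1 = -14, M_2 = 34/3.
On [1, 2], S(x) = -2 + 4·(x - 1) + 11·(x - 1)² - 6·(x - 1)³.
With (x - 1) = 1/2: S(3/2) = 2.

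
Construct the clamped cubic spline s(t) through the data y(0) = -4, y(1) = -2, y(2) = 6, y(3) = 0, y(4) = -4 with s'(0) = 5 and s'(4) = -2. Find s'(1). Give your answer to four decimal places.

Put M_i = s'' at the i-th knot. Here h = (1, 1, 1, 1) and Δ = (2, 8, -6, -4), so the interior equations h_(i-1)·M_(i-1) + 2(h_(i-1)+h_i)·M_i + h_i·M_(i+1) = 6(Δ_i − Δ_(i-1)) read
  1·M_0 + 4·M_1 + 1·M_2 = 6(Δ_1 - Δ_0) = 36
  1·M_1 + 4·M_2 + 1·M_3 = 6(Δ_2 - Δ_1) = -84
  1·M_2 + 4·M_3 + 1·M_4 = 6(Δ_3 - Δ_2) = 12
Clamped end conditions give two more equations: 2h_0·M_0 + h_0·M_1 = 6(Δ_0 - s'(0)) = -18 and h_3·M_3 + 2h_3·M_4 = 6(s'(4) - Δ_3) = 12.
Solving: M_0 = -547/28, M_1 = 295/14, M_2 = -115/4, M_3 = 139/14, M_4 = 29/28.
On [1, 2], s'(t) = b_1 + 2c_1·(t - 1) + 3d_1·(t - 1)² with b_1 = Δ_1 - h_1(2M_1 + M_2)/6 = 323/56, c_1 = M_1/2 = 295/28, d_1 = (M_2 - M_1)/(6h_1) = -465/56. So s'(1) = 323/56.

5.7679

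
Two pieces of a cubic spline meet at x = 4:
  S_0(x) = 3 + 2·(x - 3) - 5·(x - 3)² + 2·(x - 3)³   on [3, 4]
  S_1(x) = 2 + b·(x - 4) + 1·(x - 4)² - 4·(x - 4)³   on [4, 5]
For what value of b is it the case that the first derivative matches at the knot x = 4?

-2

S_0'(x) = 2 - 10·(x - 3) + 6·(x - 3)², so S_0'(4) = -2. On the right, S_1'(4) = b, so b = -2.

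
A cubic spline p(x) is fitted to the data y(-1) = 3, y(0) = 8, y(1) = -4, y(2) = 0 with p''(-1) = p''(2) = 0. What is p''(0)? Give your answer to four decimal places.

Write M_i for p''(x_i). With h_i = 1, 1, 1 and divided differences Δ_i = 5, -12, 4, the continuity of p' gives the tridiagonal system
  1·M_0 + 4·M_1 + 1·M_2 = 6(Δ_1 - Δ_0) = -102
  1·M_1 + 4·M_2 + 1·M_3 = 6(Δ_2 - Δ_1) = 96
Natural end conditions: M_0 = M_3 = 0.
Forward elimination and back-substitution give M_0 = 0, M_1 = -168/5, M_2 = 162/5, M_3 = 0.

-33.6000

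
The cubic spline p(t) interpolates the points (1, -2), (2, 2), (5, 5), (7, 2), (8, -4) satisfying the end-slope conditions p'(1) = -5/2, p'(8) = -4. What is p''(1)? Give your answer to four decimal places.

22.2973

Write m_i for p''(x_i). With h_i = 1, 3, 2, 1 and divided differences Δ_i = 4, 1, -3/2, -6, the continuity of p' gives the tridiagonal system
  1·m_0 + 8·m_1 + 3·m_2 = 6(Δ_1 - Δ_0) = -18
  3·m_1 + 10·m_2 + 2·m_3 = 6(Δ_2 - Δ_1) = -15
  2·m_2 + 6·m_3 + 1·m_4 = 6(Δ_3 - Δ_2) = -27
Clamped end conditions give two more equations: 2h_0·m_0 + h_0·m_1 = 6(Δ_0 - p'(1)) = 39 and h_3·m_3 + 2h_3·m_4 = 6(p'(8) - Δ_3) = 12.
Solving the tridiagonal system: m_0 = 825/37, m_1 = -207/37, m_2 = 55/37, m_3 = -242/37, m_4 = 343/37.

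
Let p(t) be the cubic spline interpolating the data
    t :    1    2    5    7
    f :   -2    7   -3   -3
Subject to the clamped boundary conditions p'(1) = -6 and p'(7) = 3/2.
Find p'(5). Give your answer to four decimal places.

-4.7949

Write σ_i for p''(x_i). With h_i = 1, 3, 2 and divided differences Δ_i = 9, -10/3, 0, the continuity of p' gives the tridiagonal system
  1·σ_0 + 8·σ_1 + 3·σ_2 = 6(Δ_1 - Δ_0) = -74
  3·σ_1 + 10·σ_2 + 2·σ_3 = 6(Δ_2 - Δ_1) = 20
Clamped end conditions give two more equations: 2h_0·σ_0 + h_0·σ_1 = 6(Δ_0 - p'(1)) = 90 and h_2·σ_2 + 2h_2·σ_3 = 6(p'(7) - Δ_2) = 9.
Solving the tridiagonal system: σ_0 = 4255/78, σ_1 = -745/39, σ_2 = 631/78, σ_3 = -70/39.
On [5, 7], p'(t) = b_2 + 2c_2·(t - 5) + 3d_2·(t - 5)² with b_2 = Δ_2 - h_2(2σ_2 + σ_3)/6 = -187/39, c_2 = σ_2/2 = 631/156, d_2 = (σ_3 - σ_2)/(6h_2) = -257/312. So p'(5) = -187/39.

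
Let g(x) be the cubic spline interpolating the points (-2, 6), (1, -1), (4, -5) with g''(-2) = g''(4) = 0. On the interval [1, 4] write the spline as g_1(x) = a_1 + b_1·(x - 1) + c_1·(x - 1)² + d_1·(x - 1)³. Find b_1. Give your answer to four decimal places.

-1.8333

With m_i denoting the second derivative at x_i, h_i = 3, 3, and Δ_i = (y_(i+1) − y_i)/h_i = -7/3, -4/3:
  3·m_0 + 12·m_1 + 3·m_2 = 6(Δ_1 - Δ_0) = 6
Natural end conditions: m_0 = m_2 = 0.
Solving: m_0 = 0, m_1 = 1/2, m_2 = 0.
On [1, 4], with g_1(x) = a_1 + b_1·(x - 1) + c_1·(x - 1)² + d_1·(x - 1)³: c_1 = m_1/2 = 1/4, d_1 = (m_2 - m_1)/(6h_1) = -1/36, b_1 = Δ_1 - h_1(2m_1 + m_2)/6 = -11/6.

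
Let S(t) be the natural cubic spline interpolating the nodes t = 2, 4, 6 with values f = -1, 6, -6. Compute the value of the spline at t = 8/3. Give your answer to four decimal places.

2.7407

Put m_i = S'' at the i-th knot. Here h = (2, 2) and Δ = (7/2, -6), so the interior equations h_(i-1)·m_(i-1) + 2(h_(i-1)+h_i)·m_i + h_i·m_(i+1) = 6(Δ_i − Δ_(i-1)) read
  2·m_0 + 8·m_1 + 2·m_2 = 6(Δ_1 - Δ_0) = -57
Natural end conditions: m_0 = m_2 = 0.
Solving: m_0 = 0, m_1 = -57/8, m_2 = 0.
On [2, 4], S(t) = -1 + 47/8·(t - 2) + 0·(t - 2)² - 19/32·(t - 2)³.
With (t - 2) = 2/3: S(8/3) = 74/27.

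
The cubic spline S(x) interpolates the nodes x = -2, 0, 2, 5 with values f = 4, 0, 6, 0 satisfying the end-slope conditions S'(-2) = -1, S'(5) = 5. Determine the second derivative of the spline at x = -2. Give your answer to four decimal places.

-4.9459

Put M_i = S'' at the i-th knot. Here h = (2, 2, 3) and Δ = (-2, 3, -2), so the interior equations h_(i-1)·M_(i-1) + 2(h_(i-1)+h_i)·M_i + h_i·M_(i+1) = 6(Δ_i − Δ_(i-1)) read
  2·M_0 + 8·M_1 + 2·M_2 = 6(Δ_1 - Δ_0) = 30
  2·M_1 + 10·M_2 + 3·M_3 = 6(Δ_2 - Δ_1) = -30
Clamped end conditions give two more equations: 2h_0·M_0 + h_0·M_1 = 6(Δ_0 - S'(-2)) = -6 and h_2·M_2 + 2h_2·M_3 = 6(S'(5) - Δ_2) = 42.
Forward elimination and back-substitution give M_0 = -183/37, M_1 = 255/37, M_2 = -282/37, M_3 = 400/37.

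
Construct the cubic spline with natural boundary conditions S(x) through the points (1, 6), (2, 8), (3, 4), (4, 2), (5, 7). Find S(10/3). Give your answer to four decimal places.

Let M_i = S''(x_i). Step sizes h_i = 1, 1, 1, 1; slopes of the chords Δ_i = (y_(i+1) - y_i)/h_i = 2, -4, -2, 5.
  1·M_0 + 4·M_1 + 1·M_2 = 6(Δ_1 - Δ_0) = -36
  1·M_1 + 4·M_2 + 1·M_3 = 6(Δ_2 - Δ_1) = 12
  1·M_2 + 4·M_3 + 1·M_4 = 6(Δ_3 - Δ_2) = 42
Natural end conditions: M_0 = M_4 = 0.
Forward elimination and back-substitution give M_0 = 0, M_1 = -39/4, M_2 = 3, M_3 = 39/4, M_4 = 0.
On [3, 4], S(x) = 4 - 37/8·(x - 3) + 3/2·(x - 3)² + 9/8·(x - 3)³.
With (x - 3) = 1/3: S(10/3) = 8/3.

2.6667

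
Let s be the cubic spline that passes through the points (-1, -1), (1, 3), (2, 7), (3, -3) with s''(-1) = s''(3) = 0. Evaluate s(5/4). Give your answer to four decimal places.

4.5625

Put M_i = s'' at the i-th knot. Here h = (2, 1, 1) and Δ = (2, 4, -10), so the interior equations h_(i-1)·M_(i-1) + 2(h_(i-1)+h_i)·M_i + h_i·M_(i+1) = 6(Δ_i − Δ_(i-1)) read
  2·M_0 + 6·M_1 + 1·M_2 = 6(Δ_1 - Δ_0) = 12
  1·M_1 + 4·M_2 + 1·M_3 = 6(Δ_2 - Δ_1) = -84
Natural end conditions: M_0 = M_3 = 0.
Solving: M_0 = 0, M_1 = 132/23, M_2 = -516/23, M_3 = 0.
On [1, 2], s(t) = 3 + 134/23·(t - 1) + 66/23·(t - 1)² - 108/23·(t - 1)³.
With (t - 1) = 1/4: s(5/4) = 73/16.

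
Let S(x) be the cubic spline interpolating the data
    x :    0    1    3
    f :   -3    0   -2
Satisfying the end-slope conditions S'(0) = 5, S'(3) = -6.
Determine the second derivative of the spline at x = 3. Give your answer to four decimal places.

-7.1667

Put M_i = S'' at the i-th knot. Here h = (1, 2) and Δ = (3, -1), so the interior equations h_(i-1)·M_(i-1) + 2(h_(i-1)+h_i)·M_i + h_i·M_(i+1) = 6(Δ_i − Δ_(i-1)) read
  1·M_0 + 6·M_1 + 2·M_2 = 6(Δ_1 - Δ_0) = -24
Clamped end conditions give two more equations: 2h_0·M_0 + h_0·M_1 = 6(Δ_0 - S'(0)) = -12 and h_1·M_1 + 2h_1·M_2 = 6(S'(3) - Δ_1) = -30.
Solving the tridiagonal system: M_0 = -17/3, M_1 = -2/3, M_2 = -43/6.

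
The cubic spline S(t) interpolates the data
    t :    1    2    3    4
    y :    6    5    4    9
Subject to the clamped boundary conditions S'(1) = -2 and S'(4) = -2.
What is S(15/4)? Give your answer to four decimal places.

With M_i denoting the second derivative at x_i, h_i = 1, 1, 1, and Δ_i = (y_(i+1) − y_i)/h_i = -1, -1, 5:
  1·M_0 + 4·M_1 + 1·M_2 = 6(Δ_1 - Δ_0) = 0
  1·M_1 + 4·M_2 + 1·M_3 = 6(Δ_2 - Δ_1) = 36
Clamped end conditions give two more equations: 2h_0·M_0 + h_0·M_1 = 6(Δ_0 - S'(1)) = 6 and h_2·M_2 + 2h_2·M_3 = 6(S'(4) - Δ_2) = -42.
Solving the tridiagonal system: M_0 = 6, M_1 = -6, M_2 = 18, M_3 = -30.
On [3, 4], S(t) = 4 + 4·(t - 3) + 9·(t - 3)² - 8·(t - 3)³.
With (t - 3) = 3/4: S(15/4) = 139/16.

8.6875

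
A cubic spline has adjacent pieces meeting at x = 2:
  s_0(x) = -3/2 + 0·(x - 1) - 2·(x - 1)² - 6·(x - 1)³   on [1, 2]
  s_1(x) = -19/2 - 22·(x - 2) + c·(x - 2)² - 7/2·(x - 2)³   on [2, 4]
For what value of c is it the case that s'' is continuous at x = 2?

s_0''(x) = -4 - 36·(x - 1), so s_0''(2) = -40. On the right, s_1''(2) = 2c, so c = -20.

-20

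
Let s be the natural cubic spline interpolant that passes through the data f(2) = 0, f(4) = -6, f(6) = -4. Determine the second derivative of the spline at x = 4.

With M_i denoting the second derivative at x_i, h_i = 2, 2, and Δ_i = (y_(i+1) − y_i)/h_i = -3, 1:
  2·M_0 + 8·M_1 + 2·M_2 = 6(Δ_1 - Δ_0) = 24
Natural end conditions: M_0 = M_2 = 0.
Solving the tridiagonal system: M_0 = 0, M_1 = 3, M_2 = 0.

3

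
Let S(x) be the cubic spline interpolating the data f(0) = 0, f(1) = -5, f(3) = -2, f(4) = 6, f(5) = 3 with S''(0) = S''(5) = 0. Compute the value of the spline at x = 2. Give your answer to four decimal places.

Write σ_i for S''(x_i). With h_i = 1, 2, 1, 1 and divided differences Δ_i = -5, 3/2, 8, -3, the continuity of S' gives the tridiagonal system
  1·σ_0 + 6·σ_1 + 2·σ_2 = 6(Δ_1 - Δ_0) = 39
  2·σ_1 + 6·σ_2 + 1·σ_3 = 6(Δ_2 - Δ_1) = 39
  1·σ_2 + 4·σ_3 + 1·σ_4 = 6(Δ_3 - Δ_2) = -66
Natural end conditions: σ_0 = σ_4 = 0.
Solving the tridiagonal system: σ_0 = 0, σ_1 = 453/122, σ_2 = 510/61, σ_3 = -1134/61, σ_4 = 0.
On [1, 3], S(x) = -5 - 459/122·(x - 1) + 453/244·(x - 1)² + 189/488·(x - 1)³.
With (x - 1) = 1: S(2) = -3181/488.

-6.5184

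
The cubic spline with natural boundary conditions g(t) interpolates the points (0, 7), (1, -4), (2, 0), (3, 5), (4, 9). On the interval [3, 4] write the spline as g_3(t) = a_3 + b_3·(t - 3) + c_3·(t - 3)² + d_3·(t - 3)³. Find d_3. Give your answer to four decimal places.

Put σ_i = g'' at the i-th knot. Here h = (1, 1, 1, 1) and Δ = (-11, 4, 5, 4), so the interior equations h_(i-1)·σ_(i-1) + 2(h_(i-1)+h_i)·σ_i + h_i·σ_(i+1) = 6(Δ_i − Δ_(i-1)) read
  1·σ_0 + 4·σ_1 + 1·σ_2 = 6(Δ_1 - Δ_0) = 90
  1·σ_1 + 4·σ_2 + 1·σ_3 = 6(Δ_2 - Δ_1) = 6
  1·σ_2 + 4·σ_3 + 1·σ_4 = 6(Δ_3 - Δ_2) = -6
Natural end conditions: σ_0 = σ_4 = 0.
Solving the tridiagonal system: σ_0 = 0, σ_1 = 165/7, σ_2 = -30/7, σ_3 = -3/7, σ_4 = 0.
On [3, 4], with g_3(t) = a_3 + b_3·(t - 3) + c_3·(t - 3)² + d_3·(t - 3)³: c_3 = σ_3/2 = -3/14, d_3 = (σ_4 - σ_3)/(6h_3) = 1/14, b_3 = Δ_3 - h_3(2σ_3 + σ_4)/6 = 29/7.

0.0714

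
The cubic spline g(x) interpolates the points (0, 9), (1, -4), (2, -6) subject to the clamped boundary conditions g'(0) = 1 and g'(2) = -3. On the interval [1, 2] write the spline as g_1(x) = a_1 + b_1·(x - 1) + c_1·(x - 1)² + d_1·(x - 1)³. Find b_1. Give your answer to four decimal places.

Let M_i = g''(x_i). Step sizes h_i = 1, 1; slopes of the chords Δ_i = (y_(i+1) - y_i)/h_i = -13, -2.
  1·M_0 + 4·M_1 + 1·M_2 = 6(Δ_1 - Δ_0) = 66
Clamped end conditions give two more equations: 2h_0·M_0 + h_0·M_1 = 6(Δ_0 - g'(0)) = -84 and h_1·M_1 + 2h_1·M_2 = 6(g'(2) - Δ_1) = -6.
Hence M_0 = -121/2, M_1 = 37, M_2 = -43/2.
On [1, 2], with g_1(x) = a_1 + b_1·(x - 1) + c_1·(x - 1)² + d_1·(x - 1)³: c_1 = M_1/2 = 37/2, d_1 = (M_2 - M_1)/(6h_1) = -39/4, b_1 = Δ_1 - h_1(2M_1 + M_2)/6 = -43/4.

-10.7500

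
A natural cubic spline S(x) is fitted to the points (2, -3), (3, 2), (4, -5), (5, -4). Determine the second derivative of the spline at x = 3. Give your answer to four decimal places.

-22.4000

Put M_i = S'' at the i-th knot. Here h = (1, 1, 1) and Δ = (5, -7, 1), so the interior equations h_(i-1)·M_(i-1) + 2(h_(i-1)+h_i)·M_i + h_i·M_(i+1) = 6(Δ_i − Δ_(i-1)) read
  1·M_0 + 4·M_1 + 1·M_2 = 6(Δ_1 - Δ_0) = -72
  1·M_1 + 4·M_2 + 1·M_3 = 6(Δ_2 - Δ_1) = 48
Natural end conditions: M_0 = M_3 = 0.
Forward elimination and back-substitution give M_0 = 0, M_1 = -112/5, M_2 = 88/5, M_3 = 0.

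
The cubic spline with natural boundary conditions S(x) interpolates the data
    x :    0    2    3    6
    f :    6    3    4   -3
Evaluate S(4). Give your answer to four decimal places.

With σ_i denoting the second derivative at x_i, h_i = 2, 1, 3, and Δ_i = (y_(i+1) − y_i)/h_i = -3/2, 1, -7/3:
  2·σ_0 + 6·σ_1 + 1·σ_2 = 6(Δ_1 - Δ_0) = 15
  1·σ_1 + 8·σ_2 + 3·σ_3 = 6(Δ_2 - Δ_1) = -20
Natural end conditions: σ_0 = σ_3 = 0.
Forward elimination and back-substitution give σ_0 = 0, σ_1 = 140/47, σ_2 = -135/47, σ_3 = 0.
On [3, 6], S(x) = 4 + 76/141·(x - 3) - 135/94·(x - 3)² + 15/94·(x - 3)³.
With (x - 3) = 1: S(4) = 460/141.

3.2624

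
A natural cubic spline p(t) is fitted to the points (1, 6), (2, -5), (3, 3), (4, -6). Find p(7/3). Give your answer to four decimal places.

-2.9111

With σ_i denoting the second derivative at x_i, h_i = 1, 1, 1, and Δ_i = (y_(i+1) − y_i)/h_i = -11, 8, -9:
  1·σ_0 + 4·σ_1 + 1·σ_2 = 6(Δ_1 - Δ_0) = 114
  1·σ_1 + 4·σ_2 + 1·σ_3 = 6(Δ_2 - Δ_1) = -102
Natural end conditions: σ_0 = σ_3 = 0.
Forward elimination and back-substitution give σ_0 = 0, σ_1 = 186/5, σ_2 = -174/5, σ_3 = 0.
On [2, 3], p(t) = -5 + 7/5·(t - 2) + 93/5·(t - 2)² - 12·(t - 2)³.
With (t - 2) = 1/3: p(7/3) = -131/45.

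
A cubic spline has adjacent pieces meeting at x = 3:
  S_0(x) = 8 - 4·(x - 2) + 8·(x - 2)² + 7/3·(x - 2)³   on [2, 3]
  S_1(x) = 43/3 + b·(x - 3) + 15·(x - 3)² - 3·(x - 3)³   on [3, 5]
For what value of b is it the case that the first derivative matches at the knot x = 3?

19

S_0'(x) = -4 + 16·(x - 2) + 7·(x - 2)², so S_0'(3) = 19. On the right, S_1'(3) = b, so b = 19.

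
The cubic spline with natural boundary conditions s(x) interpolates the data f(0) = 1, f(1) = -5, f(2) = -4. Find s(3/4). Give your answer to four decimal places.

Let m_i = s''(x_i). Step sizes h_i = 1, 1; slopes of the chords Δ_i = (y_(i+1) - y_i)/h_i = -6, 1.
  1·m_0 + 4·m_1 + 1·m_2 = 6(Δ_1 - Δ_0) = 42
Natural end conditions: m_0 = m_2 = 0.
Solving the tridiagonal system: m_0 = 0, m_1 = 21/2, m_2 = 0.
On [0, 1], s(x) = 1 - 31/4·x + 0·x² + 7/4·x³.
With x = 3/4: s(3/4) = -1043/256.

-4.0742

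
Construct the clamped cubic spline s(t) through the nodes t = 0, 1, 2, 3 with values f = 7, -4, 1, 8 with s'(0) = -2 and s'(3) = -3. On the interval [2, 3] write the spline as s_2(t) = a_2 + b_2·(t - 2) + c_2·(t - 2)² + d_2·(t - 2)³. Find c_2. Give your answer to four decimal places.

With σ_i denoting the second derivative at x_i, h_i = 1, 1, 1, and Δ_i = (y_(i+1) − y_i)/h_i = -11, 5, 7:
  1·σ_0 + 4·σ_1 + 1·σ_2 = 6(Δ_1 - Δ_0) = 96
  1·σ_1 + 4·σ_2 + 1·σ_3 = 6(Δ_2 - Δ_1) = 12
Clamped end conditions give two more equations: 2h_0·σ_0 + h_0·σ_1 = 6(Δ_0 - s'(0)) = -54 and h_2·σ_2 + 2h_2·σ_3 = 6(s'(3) - Δ_2) = -60.
Hence σ_0 = -664/15, σ_1 = 518/15, σ_2 = 32/15, σ_3 = -466/15.
On [2, 3], with s_2(t) = a_2 + b_2·(t - 2) + c_2·(t - 2)² + d_2·(t - 2)³: c_2 = σ_2/2 = 16/15, d_2 = (σ_3 - σ_2)/(6h_2) = -83/15, b_2 = Δ_2 - h_2(2σ_2 + σ_3)/6 = 172/15.

1.0667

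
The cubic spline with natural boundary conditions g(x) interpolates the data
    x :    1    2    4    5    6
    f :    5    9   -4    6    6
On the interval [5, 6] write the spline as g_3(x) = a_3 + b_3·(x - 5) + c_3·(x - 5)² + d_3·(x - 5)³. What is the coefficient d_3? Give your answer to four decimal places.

3.6066

Write m_i for g''(x_i). With h_i = 1, 2, 1, 1 and divided differences Δ_i = 4, -13/2, 10, 0, the continuity of g' gives the tridiagonal system
  1·m_0 + 6·m_1 + 2·m_2 = 6(Δ_1 - Δ_0) = -63
  2·m_1 + 6·m_2 + 1·m_3 = 6(Δ_2 - Δ_1) = 99
  1·m_2 + 4·m_3 + 1·m_4 = 6(Δ_3 - Δ_2) = -60
Natural end conditions: m_0 = m_4 = 0.
Solving the tridiagonal system: m_0 = 0, m_1 = -2361/122, m_2 = 1620/61, m_3 = -1320/61, m_4 = 0.
On [5, 6], with g_3(x) = a_3 + b_3·(x - 5) + c_3·(x - 5)² + d_3·(x - 5)³: c_3 = m_3/2 = -660/61, d_3 = (m_4 - m_3)/(6h_3) = 220/61, b_3 = Δ_3 - h_3(2m_3 + m_4)/6 = 440/61.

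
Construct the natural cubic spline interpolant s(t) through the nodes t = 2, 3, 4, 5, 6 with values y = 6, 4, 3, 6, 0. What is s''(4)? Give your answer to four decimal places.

10.2857

Write σ_i for s''(x_i). With h_i = 1, 1, 1, 1 and divided differences Δ_i = -2, -1, 3, -6, the continuity of s' gives the tridiagonal system
  1·σ_0 + 4·σ_1 + 1·σ_2 = 6(Δ_1 - Δ_0) = 6
  1·σ_1 + 4·σ_2 + 1·σ_3 = 6(Δ_2 - Δ_1) = 24
  1·σ_2 + 4·σ_3 + 1·σ_4 = 6(Δ_3 - Δ_2) = -54
Natural end conditions: σ_0 = σ_4 = 0.
Hence σ_0 = 0, σ_1 = -15/14, σ_2 = 72/7, σ_3 = -225/14, σ_4 = 0.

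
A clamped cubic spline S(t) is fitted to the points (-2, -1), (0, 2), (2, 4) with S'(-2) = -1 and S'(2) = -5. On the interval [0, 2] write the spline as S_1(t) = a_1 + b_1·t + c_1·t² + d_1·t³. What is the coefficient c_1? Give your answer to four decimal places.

Let M_i = S''(x_i). Step sizes h_i = 2, 2; slopes of the chords Δ_i = (y_(i+1) - y_i)/h_i = 3/2, 1.
  2·M_0 + 8·M_1 + 2·M_2 = 6(Δ_1 - Δ_0) = -3
Clamped end conditions give two more equations: 2h_0·M_0 + h_0·M_1 = 6(Δ_0 - S'(-2)) = 15 and h_1·M_1 + 2h_1·M_2 = 6(S'(2) - Δ_1) = -36.
Solving: M_0 = 25/8, M_1 = 5/4, M_2 = -77/8.
On [0, 2], with S_1(t) = a_1 + b_1·t + c_1·t² + d_1·t³: c_1 = M_1/2 = 5/8, d_1 = (M_2 - M_1)/(6h_1) = -29/32, b_1 = Δ_1 - h_1(2M_1 + M_2)/6 = 27/8.

0.6250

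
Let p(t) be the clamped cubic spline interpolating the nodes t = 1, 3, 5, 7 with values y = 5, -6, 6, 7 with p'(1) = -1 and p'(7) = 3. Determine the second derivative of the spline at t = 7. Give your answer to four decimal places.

8.7333

With M_i denoting the second derivative at x_i, h_i = 2, 2, 2, and Δ_i = (y_(i+1) − y_i)/h_i = -11/2, 6, 1/2:
  2·M_0 + 8·M_1 + 2·M_2 = 6(Δ_1 - Δ_0) = 69
  2·M_1 + 8·M_2 + 2·M_3 = 6(Δ_2 - Δ_1) = -33
Clamped end conditions give two more equations: 2h_0·M_0 + h_0·M_1 = 6(Δ_0 - p'(1)) = -27 and h_2·M_2 + 2h_2·M_3 = 6(p'(7) - Δ_2) = 15.
Forward elimination and back-substitution give M_0 = -211/15, M_1 = 439/30, M_2 = -299/30, M_3 = 131/15.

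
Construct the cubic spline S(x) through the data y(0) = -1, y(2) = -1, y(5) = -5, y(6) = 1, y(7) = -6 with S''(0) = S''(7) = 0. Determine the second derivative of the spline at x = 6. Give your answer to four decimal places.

-21.9051

Let m_i = S''(x_i). Step sizes h_i = 2, 3, 1, 1; slopes of the chords Δ_i = (y_(i+1) - y_i)/h_i = 0, -4/3, 6, -7.
  2·m_0 + 10·m_1 + 3·m_2 = 6(Δ_1 - Δ_0) = -8
  3·m_1 + 8·m_2 + 1·m_3 = 6(Δ_2 - Δ_1) = 44
  1·m_2 + 4·m_3 + 1·m_4 = 6(Δ_3 - Δ_2) = -78
Natural end conditions: m_0 = m_4 = 0.
Solving: m_0 = 0, m_1 = -505/137, m_2 = 1318/137, m_3 = -3001/137, m_4 = 0.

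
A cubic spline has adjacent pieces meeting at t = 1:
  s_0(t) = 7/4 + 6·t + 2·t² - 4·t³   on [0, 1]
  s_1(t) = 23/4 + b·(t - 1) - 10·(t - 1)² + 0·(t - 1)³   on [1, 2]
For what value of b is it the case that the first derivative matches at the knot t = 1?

s_0'(t) = 6 + 4·t - 12·t², so s_0'(1) = -2. On the right, s_1'(1) = b, so b = -2.

-2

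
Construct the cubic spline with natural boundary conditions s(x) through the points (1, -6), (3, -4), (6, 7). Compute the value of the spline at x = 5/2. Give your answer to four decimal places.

Let M_i = s''(x_i). Step sizes h_i = 2, 3; slopes of the chords Δ_i = (y_(i+1) - y_i)/h_i = 1, 11/3.
  2·M_0 + 10·M_1 + 3·M_2 = 6(Δ_1 - Δ_0) = 16
Natural end conditions: M_0 = M_2 = 0.
Forward elimination and back-substitution give M_0 = 0, M_1 = 8/5, M_2 = 0.
On [1, 3], s(x) = -6 + 7/15·(x - 1) + 0·(x - 1)² + 2/15·(x - 1)³.
With (x - 1) = 3/2: s(5/2) = -97/20.

-4.8500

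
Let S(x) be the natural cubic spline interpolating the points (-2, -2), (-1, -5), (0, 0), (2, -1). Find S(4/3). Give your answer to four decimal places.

0.8792

With m_i denoting the second derivative at x_i, h_i = 1, 1, 2, and Δ_i = (y_(i+1) − y_i)/h_i = -3, 5, -1/2:
  1·m_0 + 4·m_1 + 1·m_2 = 6(Δ_1 - Δ_0) = 48
  1·m_1 + 6·m_2 + 2·m_3 = 6(Δ_2 - Δ_1) = -33
Natural end conditions: m_0 = m_3 = 0.
Forward elimination and back-substitution give m_0 = 0, m_1 = 321/23, m_2 = -180/23, m_3 = 0.
On [0, 2], S(x) = 0 + 217/46·x - 90/23·x² + 15/23·x³.
With x = 4/3: S(4/3) = 182/207.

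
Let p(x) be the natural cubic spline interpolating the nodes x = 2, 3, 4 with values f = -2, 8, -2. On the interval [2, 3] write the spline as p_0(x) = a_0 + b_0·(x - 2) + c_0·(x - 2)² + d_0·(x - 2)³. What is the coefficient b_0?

15

With σ_i denoting the second derivative at x_i, h_i = 1, 1, and Δ_i = (y_(i+1) − y_i)/h_i = 10, -10:
  1·σ_0 + 4·σ_1 + 1·σ_2 = 6(Δ_1 - Δ_0) = -120
Natural end conditions: σ_0 = σ_2 = 0.
Forward elimination and back-substitution give σ_0 = 0, σ_1 = -30, σ_2 = 0.
On [2, 3], with p_0(x) = a_0 + b_0·(x - 2) + c_0·(x - 2)² + d_0·(x - 2)³: c_0 = σ_0/2 = 0, d_0 = (σ_1 - σ_0)/(6h_0) = -5, b_0 = Δ_0 - h_0(2σ_0 + σ_1)/6 = 15.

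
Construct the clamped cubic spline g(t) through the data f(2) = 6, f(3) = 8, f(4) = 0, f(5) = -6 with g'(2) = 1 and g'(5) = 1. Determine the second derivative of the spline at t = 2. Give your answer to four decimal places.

With m_i denoting the second derivative at x_i, h_i = 1, 1, 1, and Δ_i = (y_(i+1) − y_i)/h_i = 2, -8, -6:
  1·m_0 + 4·m_1 + 1·m_2 = 6(Δ_1 - Δ_0) = -60
  1·m_1 + 4·m_2 + 1·m_3 = 6(Δ_2 - Δ_1) = 12
Clamped end conditions give two more equations: 2h_0·m_0 + h_0·m_1 = 6(Δ_0 - g'(2)) = 6 and h_2·m_2 + 2h_2·m_3 = 6(g'(5) - Δ_2) = 42.
Hence m_0 = 62/5, m_1 = -94/5, m_2 = 14/5, m_3 = 98/5.

12.4000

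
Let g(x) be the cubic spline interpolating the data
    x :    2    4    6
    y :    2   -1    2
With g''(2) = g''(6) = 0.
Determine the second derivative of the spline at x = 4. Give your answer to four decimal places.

2.2500

Let M_i = g''(x_i). Step sizes h_i = 2, 2; slopes of the chords Δ_i = (y_(i+1) - y_i)/h_i = -3/2, 3/2.
  2·M_0 + 8·M_1 + 2·M_2 = 6(Δ_1 - Δ_0) = 18
Natural end conditions: M_0 = M_2 = 0.
Solving: M_0 = 0, M_1 = 9/4, M_2 = 0.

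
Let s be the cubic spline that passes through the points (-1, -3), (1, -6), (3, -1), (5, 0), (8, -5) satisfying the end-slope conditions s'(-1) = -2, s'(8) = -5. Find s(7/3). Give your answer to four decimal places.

-2.8164

Put σ_i = s'' at the i-th knot. Here h = (2, 2, 2, 3) and Δ = (-3/2, 5/2, 1/2, -5/3), so the interior equations h_(i-1)·σ_(i-1) + 2(h_(i-1)+h_i)·σ_i + h_i·σ_(i+1) = 6(Δ_i − Δ_(i-1)) read
  2·σ_0 + 8·σ_1 + 2·σ_2 = 6(Δ_1 - Δ_0) = 24
  2·σ_1 + 8·σ_2 + 2·σ_3 = 6(Δ_2 - Δ_1) = -12
  2·σ_2 + 10·σ_3 + 3·σ_4 = 6(Δ_3 - Δ_2) = -13
Clamped end conditions give two more equations: 2h_0·σ_0 + h_0·σ_1 = 6(Δ_0 - s'(-1)) = 3 and h_3·σ_3 + 2h_3·σ_4 = 6(s'(8) - Δ_3) = -20.
Solving: σ_0 = -337/276, σ_1 = 272/69, σ_2 = -703/276, σ_3 = 17/69, σ_4 = -159/46.
On [1, 3], s(x) = -6 + 199/276·(x - 1) + 136/69·(x - 1)² - 199/368·(x - 1)³.
With (x - 1) = 4/3: s(7/3) = -583/207.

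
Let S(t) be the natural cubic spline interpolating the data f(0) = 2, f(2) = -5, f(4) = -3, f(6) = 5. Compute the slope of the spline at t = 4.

3

Write m_i for S''(x_i). With h_i = 2, 2, 2 and divided differences Δ_i = -7/2, 1, 4, the continuity of S' gives the tridiagonal system
  2·m_0 + 8·m_1 + 2·m_2 = 6(Δ_1 - Δ_0) = 27
  2·m_1 + 8·m_2 + 2·m_3 = 6(Δ_2 - Δ_1) = 18
Natural end conditions: m_0 = m_3 = 0.
Hence m_0 = 0, m_1 = 3, m_2 = 3/2, m_3 = 0.
On [4, 6], S'(t) = b_2 + 2c_2·(t - 4) + 3d_2·(t - 4)² with b_2 = Δ_2 - h_2(2m_2 + m_3)/6 = 3, c_2 = m_2/2 = 3/4, d_2 = (m_3 - m_2)/(6h_2) = -1/8. So S'(4) = 3.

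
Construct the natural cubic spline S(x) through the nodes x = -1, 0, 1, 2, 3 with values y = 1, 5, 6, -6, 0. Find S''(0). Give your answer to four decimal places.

2.6786

Write m_i for S''(x_i). With h_i = 1, 1, 1, 1 and divided differences Δ_i = 4, 1, -12, 6, the continuity of S' gives the tridiagonal system
  1·m_0 + 4·m_1 + 1·m_2 = 6(Δ_1 - Δ_0) = -18
  1·m_1 + 4·m_2 + 1·m_3 = 6(Δ_2 - Δ_1) = -78
  1·m_2 + 4·m_3 + 1·m_4 = 6(Δ_3 - Δ_2) = 108
Natural end conditions: m_0 = m_4 = 0.
Solving the tridiagonal system: m_0 = 0, m_1 = 75/28, m_2 = -201/7, m_3 = 957/28, m_4 = 0.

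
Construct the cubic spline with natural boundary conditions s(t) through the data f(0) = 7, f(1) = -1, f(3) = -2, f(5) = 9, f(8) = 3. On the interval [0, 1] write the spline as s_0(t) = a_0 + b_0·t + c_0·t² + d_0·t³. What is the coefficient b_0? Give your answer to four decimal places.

Put M_i = s'' at the i-th knot. Here h = (1, 2, 2, 3) and Δ = (-8, -1/2, 11/2, -2), so the interior equations h_(i-1)·M_(i-1) + 2(h_(i-1)+h_i)·M_i + h_i·M_(i+1) = 6(Δ_i − Δ_(i-1)) read
  1·M_0 + 6·M_1 + 2·M_2 = 6(Δ_1 - Δ_0) = 45
  2·M_1 + 8·M_2 + 2·M_3 = 6(Δ_2 - Δ_1) = 36
  2·M_2 + 10·M_3 + 3·M_4 = 6(Δ_3 - Δ_2) = -45
Natural end conditions: M_0 = M_4 = 0.
Forward elimination and back-substitution give M_0 = 0, M_1 = 315/52, M_2 = 225/52, M_3 = -279/52, M_4 = 0.
On [0, 1], with s_0(t) = a_0 + b_0·t + c_0·t² + d_0·t³: c_0 = M_0/2 = 0, d_0 = (M_1 - M_0)/(6h_0) = 105/104, b_0 = Δ_0 - h_0(2M_0 + M_1)/6 = -937/104.

-9.0096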